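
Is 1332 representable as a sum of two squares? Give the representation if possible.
6² + 36² (a=6, b=36)

Factorization: 1332 = 2^2 × 3^2 × 37
By Fermat: n is sum of two squares iff every prime p ≡ 3 (mod 4) appears to even power.
All primes ≡ 3 (mod 4) appear to even power.
Search a = 0, 1, 2, … for 1332 - a² a perfect square: first hit at a = 6: 1332 - 36 = 1296 = 36².
1332 = 6² + 36² = 36 + 1296 ✓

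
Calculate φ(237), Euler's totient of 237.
156

237 = 3 × 79
φ(n) = n × ∏(1 - 1/p) for each prime p dividing n
φ(237) = 237 × (1 - 1/3) × (1 - 1/79) = 156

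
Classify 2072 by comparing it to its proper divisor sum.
abundant

Proper divisors of 2072: sum = 1 + 2 + 4 + 7 + 8 + 14 + 28 + 37 + 56 + 74 + 148 + 259 + 296 + 518 + 1036 = 2488
Since 2488 > 2072, 2072 is abundant.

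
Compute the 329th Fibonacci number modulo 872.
5

Matrix identity: Q^n = [[F_(n+1), F_n], [F_n, F_(n-1)]] with Q = [[1,1],[1,0]].
n = 329 = 101001001₂. Square-and-multiply, entries mod 872:
Q^1 = [[1,1],[1,0]]
Q^2 = (Q^1)² = [[2,1],[1,1]]
Q^5 = (Q^2)²·Q = [[8,5],[5,3]]
Q^10 = (Q^5)² = [[89,55],[55,34]]
Q^20 = (Q^10)² = [[482,661],[661,693]]
Q^41 = (Q^20)²·Q = [[144,421],[421,595]]
Q^82 = (Q^41)² = [[33,687],[687,218]]
Q^164 = (Q^82)² = [[434,653],[653,653]]
Q^329 = (Q^164)²·Q = [[8,5],[5,3]]
F_329 mod 872 = Q^329[0][1] = 5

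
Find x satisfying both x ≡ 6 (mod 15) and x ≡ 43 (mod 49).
141

Using Chinese Remainder Theorem:
M = 15 × 49 = 735
M1 = 49, M2 = 15
y1 = 49^(-1) mod 15 = 4
y2 = 15^(-1) mod 49 = 36
x = (6×49×4 + 43×15×36) mod 735 = 141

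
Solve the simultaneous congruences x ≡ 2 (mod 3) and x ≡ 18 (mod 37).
92

Using Chinese Remainder Theorem:
M = 3 × 37 = 111
M1 = 37, M2 = 3
y1 = 37^(-1) mod 3 = 1
y2 = 3^(-1) mod 37 = 25
x = (2×37×1 + 18×3×25) mod 111 = 92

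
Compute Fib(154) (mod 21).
13

Matrix identity: Q^n = [[F_(n+1), F_n], [F_n, F_(n-1)]] with Q = [[1,1],[1,0]].
n = 154 = 10011010₂. Square-and-multiply, entries mod 21:
Q^1 = [[1,1],[1,0]]
Q^2 = (Q^1)² = [[2,1],[1,1]]
Q^4 = (Q^2)² = [[5,3],[3,2]]
Q^9 = (Q^4)²·Q = [[13,13],[13,0]]
Q^19 = (Q^9)²·Q = [[3,2],[2,1]]
Q^38 = (Q^19)² = [[13,8],[8,5]]
Q^77 = (Q^38)²·Q = [[20,2],[2,18]]
Q^154 = (Q^77)² = [[5,13],[13,13]]
F_154 mod 21 = Q^154[0][1] = 13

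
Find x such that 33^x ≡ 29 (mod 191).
3

Baby-step giant-step with step n = ⌈√191⌉ = 14.
Baby steps 33^j mod 191 (j:value) for j=0..13: 0:1, 1:33, 2:134, 3:29, 4:2, 5:66, 6:77, 7:58, 8:4, 9:132, 10:154, 11:116, 12:8, 13:73.
h = 29 is already in the table at j=3, so x = 3.
Check: 33^3 ≡ 29 (mod 191).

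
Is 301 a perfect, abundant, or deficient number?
deficient

Proper divisors of 301: sum = 1 + 7 + 43 = 51
Since 51 < 301, 301 is deficient.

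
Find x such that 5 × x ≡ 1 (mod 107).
43

gcd(5, 107) = 1, so the inverse exists.
Extended Euclidean algorithm on (107, 5):
107 = 21 × 5 + 2  ⟹  2 = (1)·107 + (-21)·5
5 = 2 × 2 + 1  ⟹  1 = (-2)·107 + (43)·5
So (43)·5 ≡ 1 (mod 107), i.e. 5^(-1) ≡ 43 (mod 107).
Check: 5 × 43 = 215 ≡ 1 (mod 107)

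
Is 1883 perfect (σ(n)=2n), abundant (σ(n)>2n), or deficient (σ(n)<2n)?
deficient

Proper divisors of 1883: sum = 1 + 7 + 269 = 277
Since 277 < 1883, 1883 is deficient.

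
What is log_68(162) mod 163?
81

Baby-step giant-step with step n = ⌈√163⌉ = 13.
Baby steps 68^j mod 163 (j:value) for j=0..12: 0:1, 1:68, 2:60, 3:5, 4:14, 5:137, 6:25, 7:70, 8:33, 9:125, 10:24, 11:2, 12:136.
Giant-step multiplier: 68^(-13) ≡ 68^(162-13) = 68^149 ≡ 72 (mod 163).
Giant steps γ_i = 162·72^i mod 163: γ_0=162, γ_1=91, γ_2=32, γ_3=22, γ_4=117, γ_5=111, γ_6=5 (in table at j=3).
x = i·n + j = 6·13 + 3 = 81.
Check: 68^81 ≡ 162 (mod 163).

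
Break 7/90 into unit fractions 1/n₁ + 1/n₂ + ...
1/13 + 1/1170

Greedy algorithm:
7/90: ceiling(90/7) = 13, use 1/13
1/1170: ceiling(1170/1) = 1170, use 1/1170
Result: 7/90 = 1/13 + 1/1170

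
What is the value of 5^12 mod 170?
55

Repeated squaring. Binary of 12 = 1100.
5^1 ≡ 5 (mod 170); 5^2 ≡ 25 (mod 170); 5^4 ≡ 115 (mod 170); 5^8 ≡ 135 (mod 170)
5^12 = 5^4 × 5^8 ≡ 55 (mod 170)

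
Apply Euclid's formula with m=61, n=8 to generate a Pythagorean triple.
(3657, 976, 3785)

Euclid's formula: a = m² - n², b = 2mn, c = m² + n²
m = 61, n = 8
a = 61² - 8² = 3721 - 64 = 3657
b = 2 × 61 × 8 = 976
c = 61² + 8² = 3721 + 64 = 3785
Verification: 3657² + 976² = 13373649 + 952576 = 14326225 = 3785² ✓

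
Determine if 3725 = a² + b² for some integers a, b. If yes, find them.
2² + 61² (a=2, b=61)

Factorization: 3725 = 5^2 × 149
By Fermat: n is sum of two squares iff every prime p ≡ 3 (mod 4) appears to even power.
All primes ≡ 3 (mod 4) appear to even power.
Search a = 0, 1, 2, … for 3725 - a² a perfect square: first hit at a = 2: 3725 - 4 = 3721 = 61².
3725 = 2² + 61² = 4 + 3721 ✓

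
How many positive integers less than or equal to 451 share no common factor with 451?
400

451 = 11 × 41
φ(n) = n × ∏(1 - 1/p) for each prime p dividing n
φ(451) = 451 × (1 - 1/11) × (1 - 1/41) = 400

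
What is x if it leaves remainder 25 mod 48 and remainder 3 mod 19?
649

Using Chinese Remainder Theorem:
M = 48 × 19 = 912
M1 = 19, M2 = 48
y1 = 19^(-1) mod 48 = 43
y2 = 48^(-1) mod 19 = 2
x = (25×19×43 + 3×48×2) mod 912 = 649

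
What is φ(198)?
60

198 = 2 × 3^2 × 11
φ(n) = n × ∏(1 - 1/p) for each prime p dividing n
φ(198) = 198 × (1 - 1/2) × (1 - 1/3) × (1 - 1/11) = 60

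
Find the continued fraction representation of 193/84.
[2; 3, 2, 1, 3, 2]

Euclidean algorithm steps:
193 = 2 × 84 + 25
84 = 3 × 25 + 9
25 = 2 × 9 + 7
9 = 1 × 7 + 2
7 = 3 × 2 + 1
2 = 2 × 1 + 0
Continued fraction: [2; 3, 2, 1, 3, 2]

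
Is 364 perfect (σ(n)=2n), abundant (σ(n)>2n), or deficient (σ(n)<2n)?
abundant

Proper divisors of 364: sum = 1 + 2 + 4 + 7 + 13 + 14 + 26 + 28 + 52 + 91 + 182 = 420
Since 420 > 364, 364 is abundant.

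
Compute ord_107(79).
53

107 is prime, so ord(79) divides φ(107) = 106.
Divisors of 106: 1, 2, 53, 106.
Repeated squaring: 79^1 ≡ 79, 79^2 ≡ 35, 79^4 ≡ 48, 79^8 ≡ 57, 79^16 ≡ 39, 79^32 ≡ 23, 79^64 ≡ 101 (mod 107).
Test 79^d mod 107 for each divisor d in increasing order:
79^1 ≡ 79
79^2 ≡ 35
79^53 = 79^32·79^16·79^4·79^1 ≡ 1  ← first divisor giving 1
The order is 53.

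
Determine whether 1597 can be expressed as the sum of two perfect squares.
21² + 34² (a=21, b=34)

Factorization: 1597 = 1597
By Fermat: n is sum of two squares iff every prime p ≡ 3 (mod 4) appears to even power.
All primes ≡ 3 (mod 4) appear to even power.
Search a = 0, 1, 2, … for 1597 - a² a perfect square: first hit at a = 21: 1597 - 441 = 1156 = 34².
1597 = 21² + 34² = 441 + 1156 ✓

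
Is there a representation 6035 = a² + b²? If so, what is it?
Not possible

Factorization: 6035 = 5 × 17 × 71
By Fermat: n is sum of two squares iff every prime p ≡ 3 (mod 4) appears to even power.
Prime(s) ≡ 3 (mod 4) with odd exponent: [(71, 1)]
Therefore 6035 cannot be expressed as a² + b².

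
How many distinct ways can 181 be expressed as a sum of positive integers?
749474411781

p(n) counts ways to write n as a sum of positive integers (order ignored).
Euler's pentagonal recurrence: p(k) = p(k-1) + p(k-2) - p(k-5) - p(k-7) + p(k-12) + p(k-15) - ... (offsets j(3j∓1)/2, signs ++--, p(0)=1, p(<0)=0).
DP table for k = 0..180: p(0)=1, p(1)=1, p(2)=2, p(3)=3, p(4)=5, p(5)=7, p(6)=11, p(7)=15, p(8)=22, p(9)=30, p(10)=42, p(11)=56, p(12)=77, p(13)=101, p(14)=135, p(15)=176, p(16)=231, p(17)=297, p(18)=385, p(19)=490, p(20)=627, p(21)=792, p(22)=1002, p(23)=1255, p(24)=1575, p(25)=1958, p(26)=2436, p(27)=3010, p(28)=3718, p(29)=4565, p(30)=5604, p(31)=6842, p(32)=8349, p(33)=10143, p(34)=12310, p(35)=14883, p(36)=17977, p(37)=21637, p(38)=26015, p(39)=31185, p(40)=37338, p(41)=44583, p(42)=53174, p(43)=63261, p(44)=75175, p(45)=89134, p(46)=105558, p(47)=124754, p(48)=147273, p(49)=173525, p(50)=204226, p(51)=239943, p(52)=281589, p(53)=329931, p(54)=386155, p(55)=451276, p(56)=526823, p(57)=614154, p(58)=715220, p(59)=831820, p(60)=966467, p(61)=1121505, p(62)=1300156, p(63)=1505499, p(64)=1741630, p(65)=2012558, p(66)=2323520, p(67)=2679689, p(68)=3087735, p(69)=3554345, p(70)=4087968, p(71)=4697205, p(72)=5392783, p(73)=6185689, p(74)=7089500, p(75)=8118264, p(76)=9289091, p(77)=10619863, p(78)=12132164, p(79)=13848650, p(80)=15796476, p(81)=18004327, p(82)=20506255, p(83)=23338469, p(84)=26543660, p(85)=30167357, p(86)=34262962, p(87)=38887673, p(88)=44108109, p(89)=49995925, p(90)=56634173, p(91)=64112359, p(92)=72533807, p(93)=82010177, p(94)=92669720, p(95)=104651419, p(96)=118114304, p(97)=133230930, p(98)=150198136, p(99)=169229875, p(100)=190569292, p(101)=214481126, p(102)=241265379, p(103)=271248950, p(104)=304801365, p(105)=342325709, p(106)=384276336, p(107)=431149389, p(108)=483502844, p(109)=541946240, p(110)=607163746, p(111)=679903203, p(112)=761002156, p(113)=851376628, p(114)=952050665, p(115)=1064144451, p(116)=1188908248, p(117)=1327710076, p(118)=1482074143, p(119)=1653668665, p(120)=1844349560, p(121)=2056148051, p(122)=2291320912, p(123)=2552338241, p(124)=2841940500, p(125)=3163127352, p(126)=3519222692, p(127)=3913864295, p(128)=4351078600, p(129)=4835271870, p(130)=5371315400, p(131)=5964539504, p(132)=6620830889, p(133)=7346629512, p(134)=8149040695, p(135)=9035836076, p(136)=10015581680, p(137)=11097645016, p(138)=12292341831, p(139)=13610949895, p(140)=15065878135, p(141)=16670689208, p(142)=18440293320, p(143)=20390982757, p(144)=22540654445, p(145)=24908858009, p(146)=27517052599, p(147)=30388671978, p(148)=33549419497, p(149)=37027355200, p(150)=40853235313, p(151)=45060624582, p(152)=49686288421, p(153)=54770336324, p(154)=60356673280, p(155)=66493182097, p(156)=73232243759, p(157)=80630964769, p(158)=88751778802, p(159)=97662728555, p(160)=107438159466, p(161)=118159068427, p(162)=129913904637, p(163)=142798995930, p(164)=156919475295, p(165)=172389800255, p(166)=189334822579, p(167)=207890420102, p(168)=228204732751, p(169)=250438925115, p(170)=274768617130, p(171)=301384802048, p(172)=330495499613, p(173)=362326859895, p(174)=397125074750, p(175)=435157697830, p(176)=476715857290, p(177)=522115831195, p(178)=571701605655, p(179)=625846753120, p(180)=684957390936.
Final step: p(181) = p(180) + p(179) - p(176) - p(174) + p(169) + p(166) - p(159) - p(155) + p(146) + p(141) - p(130) - p(124) + p(111) + p(104) - p(89) - p(81) + p(64) + p(55) - p(36) - p(26) + p(5)
= 684957390936 + 625846753120 - 476715857290 - 397125074750 + 250438925115 + 189334822579 - 97662728555 - 66493182097 + 27517052599 + 16670689208 - 5371315400 - 2841940500 + 679903203 + 304801365 - 49995925 - 18004327 + 1741630 + 451276 - 17977 - 2436 + 7
= 749474411781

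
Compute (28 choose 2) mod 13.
1

Using Lucas' theorem:
Write n=28 and k=2 in base 13:
n in base 13: [2, 2]
k in base 13: [0, 2]
C(28,2) mod 13 = ∏ C(n_i, k_i) mod 13
Digit binomials (mod 13): C(2,0) = 1; C(2,2) = 1
Product: 1 × 1 = 1 ≡ 1 (mod 13)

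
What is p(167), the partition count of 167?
207890420102

p(n) counts ways to write n as a sum of positive integers (order ignored).
Euler's pentagonal recurrence: p(k) = p(k-1) + p(k-2) - p(k-5) - p(k-7) + p(k-12) + p(k-15) - ... (offsets j(3j∓1)/2, signs ++--, p(0)=1, p(<0)=0).
DP table for k = 0..166: p(0)=1, p(1)=1, p(2)=2, p(3)=3, p(4)=5, p(5)=7, p(6)=11, p(7)=15, p(8)=22, p(9)=30, p(10)=42, p(11)=56, p(12)=77, p(13)=101, p(14)=135, p(15)=176, p(16)=231, p(17)=297, p(18)=385, p(19)=490, p(20)=627, p(21)=792, p(22)=1002, p(23)=1255, p(24)=1575, p(25)=1958, p(26)=2436, p(27)=3010, p(28)=3718, p(29)=4565, p(30)=5604, p(31)=6842, p(32)=8349, p(33)=10143, p(34)=12310, p(35)=14883, p(36)=17977, p(37)=21637, p(38)=26015, p(39)=31185, p(40)=37338, p(41)=44583, p(42)=53174, p(43)=63261, p(44)=75175, p(45)=89134, p(46)=105558, p(47)=124754, p(48)=147273, p(49)=173525, p(50)=204226, p(51)=239943, p(52)=281589, p(53)=329931, p(54)=386155, p(55)=451276, p(56)=526823, p(57)=614154, p(58)=715220, p(59)=831820, p(60)=966467, p(61)=1121505, p(62)=1300156, p(63)=1505499, p(64)=1741630, p(65)=2012558, p(66)=2323520, p(67)=2679689, p(68)=3087735, p(69)=3554345, p(70)=4087968, p(71)=4697205, p(72)=5392783, p(73)=6185689, p(74)=7089500, p(75)=8118264, p(76)=9289091, p(77)=10619863, p(78)=12132164, p(79)=13848650, p(80)=15796476, p(81)=18004327, p(82)=20506255, p(83)=23338469, p(84)=26543660, p(85)=30167357, p(86)=34262962, p(87)=38887673, p(88)=44108109, p(89)=49995925, p(90)=56634173, p(91)=64112359, p(92)=72533807, p(93)=82010177, p(94)=92669720, p(95)=104651419, p(96)=118114304, p(97)=133230930, p(98)=150198136, p(99)=169229875, p(100)=190569292, p(101)=214481126, p(102)=241265379, p(103)=271248950, p(104)=304801365, p(105)=342325709, p(106)=384276336, p(107)=431149389, p(108)=483502844, p(109)=541946240, p(110)=607163746, p(111)=679903203, p(112)=761002156, p(113)=851376628, p(114)=952050665, p(115)=1064144451, p(116)=1188908248, p(117)=1327710076, p(118)=1482074143, p(119)=1653668665, p(120)=1844349560, p(121)=2056148051, p(122)=2291320912, p(123)=2552338241, p(124)=2841940500, p(125)=3163127352, p(126)=3519222692, p(127)=3913864295, p(128)=4351078600, p(129)=4835271870, p(130)=5371315400, p(131)=5964539504, p(132)=6620830889, p(133)=7346629512, p(134)=8149040695, p(135)=9035836076, p(136)=10015581680, p(137)=11097645016, p(138)=12292341831, p(139)=13610949895, p(140)=15065878135, p(141)=16670689208, p(142)=18440293320, p(143)=20390982757, p(144)=22540654445, p(145)=24908858009, p(146)=27517052599, p(147)=30388671978, p(148)=33549419497, p(149)=37027355200, p(150)=40853235313, p(151)=45060624582, p(152)=49686288421, p(153)=54770336324, p(154)=60356673280, p(155)=66493182097, p(156)=73232243759, p(157)=80630964769, p(158)=88751778802, p(159)=97662728555, p(160)=107438159466, p(161)=118159068427, p(162)=129913904637, p(163)=142798995930, p(164)=156919475295, p(165)=172389800255, p(166)=189334822579.
Final step: p(167) = p(166) + p(165) - p(162) - p(160) + p(155) + p(152) - p(145) - p(141) + p(132) + p(127) - p(116) - p(110) + p(97) + p(90) - p(75) - p(67) + p(50) + p(41) - p(22) - p(12)
= 189334822579 + 172389800255 - 129913904637 - 107438159466 + 66493182097 + 49686288421 - 24908858009 - 16670689208 + 6620830889 + 3913864295 - 1188908248 - 607163746 + 133230930 + 56634173 - 8118264 - 2679689 + 204226 + 44583 - 1002 - 77
= 207890420102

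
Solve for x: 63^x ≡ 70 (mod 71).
35

Baby-step giant-step with step n = ⌈√71⌉ = 9.
Baby steps 63^j mod 71 (j:value) for j=0..8: 0:1, 1:63, 2:64, 3:56, 4:49, 5:34, 6:12, 7:46, 8:58.
Giant-step multiplier: 63^(-9) ≡ 63^(70-9) = 63^61 ≡ 28 (mod 71).
Giant steps γ_i = 70·28^i mod 71: γ_0=70, γ_1=43, γ_2=68, γ_3=58 (in table at j=8).
x = i·n + j = 3·9 + 8 = 35.
Check: 63^35 ≡ 70 (mod 71).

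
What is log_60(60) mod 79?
1

Baby-step giant-step with step n = ⌈√79⌉ = 9.
Baby steps 60^j mod 79 (j:value) for j=0..8: 0:1, 1:60, 2:45, 3:14, 4:50, 5:77, 6:38, 7:68, 8:51.
h = 60 is already in the table at j=1, so x = 1.
Check: 60^1 ≡ 60 (mod 79).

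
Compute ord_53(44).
13

53 is prime, so ord(44) divides φ(53) = 52.
Divisors of 52: 1, 2, 4, 13, 26, 52.
Repeated squaring: 44^1 ≡ 44, 44^2 ≡ 28, 44^4 ≡ 42, 44^8 ≡ 15, 44^16 ≡ 13, 44^32 ≡ 10 (mod 53).
Test 44^d mod 53 for each divisor d in increasing order:
44^1 ≡ 44
44^2 ≡ 28
44^4 ≡ 42
44^13 = 44^8·44^4·44^1 ≡ 1  ← first divisor giving 1
The order is 13.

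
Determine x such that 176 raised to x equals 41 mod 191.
5

Baby-step giant-step with step n = ⌈√191⌉ = 14.
Baby steps 176^j mod 191 (j:value) for j=0..13: 0:1, 1:176, 2:34, 3:63, 4:10, 5:41, 6:149, 7:57, 8:100, 9:28, 10:153, 11:188, 12:45, 13:89.
h = 41 is already in the table at j=5, so x = 5.
Check: 176^5 ≡ 41 (mod 191).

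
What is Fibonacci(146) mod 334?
9

Matrix identity: Q^n = [[F_(n+1), F_n], [F_n, F_(n-1)]] with Q = [[1,1],[1,0]].
n = 146 = 10010010₂. Square-and-multiply, entries mod 334:
Q^1 = [[1,1],[1,0]]
Q^2 = (Q^1)² = [[2,1],[1,1]]
Q^4 = (Q^2)² = [[5,3],[3,2]]
Q^9 = (Q^4)²·Q = [[55,34],[34,21]]
Q^18 = (Q^9)² = [[173,246],[246,261]]
Q^36 = (Q^18)² = [[265,218],[218,47]]
Q^73 = (Q^36)²·Q = [[61,181],[181,214]]
Q^146 = (Q^73)² = [[76,9],[9,67]]
F_146 mod 334 = Q^146[0][1] = 9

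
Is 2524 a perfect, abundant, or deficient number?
deficient

Proper divisors of 2524: sum = 1 + 2 + 4 + 631 + 1262 = 1900
Since 1900 < 2524, 2524 is deficient.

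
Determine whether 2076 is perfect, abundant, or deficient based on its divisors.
abundant

Proper divisors of 2076: sum = 1 + 2 + 3 + 4 + 6 + 12 + 173 + 346 + 519 + 692 + 1038 = 2796
Since 2796 > 2076, 2076 is abundant.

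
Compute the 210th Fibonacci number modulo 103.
1

Matrix identity: Q^n = [[F_(n+1), F_n], [F_n, F_(n-1)]] with Q = [[1,1],[1,0]].
n = 210 = 11010010₂. Square-and-multiply, entries mod 103:
Q^1 = [[1,1],[1,0]]
Q^3 = (Q^1)²·Q = [[3,2],[2,1]]
Q^6 = (Q^3)² = [[13,8],[8,5]]
Q^13 = (Q^6)²·Q = [[68,27],[27,41]]
Q^26 = (Q^13)² = [[100,59],[59,41]]
Q^52 = (Q^26)² = [[91,79],[79,12]]
Q^105 = (Q^52)²·Q = [[102,102],[102,0]]
Q^210 = (Q^105)² = [[2,1],[1,1]]
F_210 mod 103 = Q^210[0][1] = 1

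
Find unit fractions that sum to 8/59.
1/8 + 1/95 + 1/14947 + 1/670223480

Greedy algorithm:
8/59: ceiling(59/8) = 8, use 1/8
5/472: ceiling(472/5) = 95, use 1/95
3/44840: ceiling(44840/3) = 14947, use 1/14947
1/670223480: ceiling(670223480/1) = 670223480, use 1/670223480
Result: 8/59 = 1/8 + 1/95 + 1/14947 + 1/670223480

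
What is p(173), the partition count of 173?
362326859895

p(n) counts ways to write n as a sum of positive integers (order ignored).
Euler's pentagonal recurrence: p(k) = p(k-1) + p(k-2) - p(k-5) - p(k-7) + p(k-12) + p(k-15) - ... (offsets j(3j∓1)/2, signs ++--, p(0)=1, p(<0)=0).
DP table for k = 0..172: p(0)=1, p(1)=1, p(2)=2, p(3)=3, p(4)=5, p(5)=7, p(6)=11, p(7)=15, p(8)=22, p(9)=30, p(10)=42, p(11)=56, p(12)=77, p(13)=101, p(14)=135, p(15)=176, p(16)=231, p(17)=297, p(18)=385, p(19)=490, p(20)=627, p(21)=792, p(22)=1002, p(23)=1255, p(24)=1575, p(25)=1958, p(26)=2436, p(27)=3010, p(28)=3718, p(29)=4565, p(30)=5604, p(31)=6842, p(32)=8349, p(33)=10143, p(34)=12310, p(35)=14883, p(36)=17977, p(37)=21637, p(38)=26015, p(39)=31185, p(40)=37338, p(41)=44583, p(42)=53174, p(43)=63261, p(44)=75175, p(45)=89134, p(46)=105558, p(47)=124754, p(48)=147273, p(49)=173525, p(50)=204226, p(51)=239943, p(52)=281589, p(53)=329931, p(54)=386155, p(55)=451276, p(56)=526823, p(57)=614154, p(58)=715220, p(59)=831820, p(60)=966467, p(61)=1121505, p(62)=1300156, p(63)=1505499, p(64)=1741630, p(65)=2012558, p(66)=2323520, p(67)=2679689, p(68)=3087735, p(69)=3554345, p(70)=4087968, p(71)=4697205, p(72)=5392783, p(73)=6185689, p(74)=7089500, p(75)=8118264, p(76)=9289091, p(77)=10619863, p(78)=12132164, p(79)=13848650, p(80)=15796476, p(81)=18004327, p(82)=20506255, p(83)=23338469, p(84)=26543660, p(85)=30167357, p(86)=34262962, p(87)=38887673, p(88)=44108109, p(89)=49995925, p(90)=56634173, p(91)=64112359, p(92)=72533807, p(93)=82010177, p(94)=92669720, p(95)=104651419, p(96)=118114304, p(97)=133230930, p(98)=150198136, p(99)=169229875, p(100)=190569292, p(101)=214481126, p(102)=241265379, p(103)=271248950, p(104)=304801365, p(105)=342325709, p(106)=384276336, p(107)=431149389, p(108)=483502844, p(109)=541946240, p(110)=607163746, p(111)=679903203, p(112)=761002156, p(113)=851376628, p(114)=952050665, p(115)=1064144451, p(116)=1188908248, p(117)=1327710076, p(118)=1482074143, p(119)=1653668665, p(120)=1844349560, p(121)=2056148051, p(122)=2291320912, p(123)=2552338241, p(124)=2841940500, p(125)=3163127352, p(126)=3519222692, p(127)=3913864295, p(128)=4351078600, p(129)=4835271870, p(130)=5371315400, p(131)=5964539504, p(132)=6620830889, p(133)=7346629512, p(134)=8149040695, p(135)=9035836076, p(136)=10015581680, p(137)=11097645016, p(138)=12292341831, p(139)=13610949895, p(140)=15065878135, p(141)=16670689208, p(142)=18440293320, p(143)=20390982757, p(144)=22540654445, p(145)=24908858009, p(146)=27517052599, p(147)=30388671978, p(148)=33549419497, p(149)=37027355200, p(150)=40853235313, p(151)=45060624582, p(152)=49686288421, p(153)=54770336324, p(154)=60356673280, p(155)=66493182097, p(156)=73232243759, p(157)=80630964769, p(158)=88751778802, p(159)=97662728555, p(160)=107438159466, p(161)=118159068427, p(162)=129913904637, p(163)=142798995930, p(164)=156919475295, p(165)=172389800255, p(166)=189334822579, p(167)=207890420102, p(168)=228204732751, p(169)=250438925115, p(170)=274768617130, p(171)=301384802048, p(172)=330495499613.
Final step: p(173) = p(172) + p(171) - p(168) - p(166) + p(161) + p(158) - p(151) - p(147) + p(138) + p(133) - p(122) - p(116) + p(103) + p(96) - p(81) - p(73) + p(56) + p(47) - p(28) - p(18)
= 330495499613 + 301384802048 - 228204732751 - 189334822579 + 118159068427 + 88751778802 - 45060624582 - 30388671978 + 12292341831 + 7346629512 - 2291320912 - 1188908248 + 271248950 + 118114304 - 18004327 - 6185689 + 526823 + 124754 - 3718 - 385
= 362326859895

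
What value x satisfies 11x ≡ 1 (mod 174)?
95

gcd(11, 174) = 1, so the inverse exists.
Extended Euclidean algorithm on (174, 11):
174 = 15 × 11 + 9  ⟹  9 = (1)·174 + (-15)·11
11 = 1 × 9 + 2  ⟹  2 = (-1)·174 + (16)·11
9 = 4 × 2 + 1  ⟹  1 = (5)·174 + (-79)·11
So (-79)·11 ≡ 1 (mod 174), i.e. 11^(-1) ≡ -79 ≡ 95 (mod 174).
Check: 11 × 95 = 1045 ≡ 1 (mod 174)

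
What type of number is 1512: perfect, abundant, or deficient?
abundant

Proper divisors of 1512: sum = 1 + 2 + 3 + 4 + 6 + 7 + 8 + 9 + ... + 252 + 378 + 504 + 756 (31 divisors) = 3288
Since 3288 > 1512, 1512 is abundant.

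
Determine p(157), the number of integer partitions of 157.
80630964769

p(n) counts ways to write n as a sum of positive integers (order ignored).
Euler's pentagonal recurrence: p(k) = p(k-1) + p(k-2) - p(k-5) - p(k-7) + p(k-12) + p(k-15) - ... (offsets j(3j∓1)/2, signs ++--, p(0)=1, p(<0)=0).
DP table for k = 0..156: p(0)=1, p(1)=1, p(2)=2, p(3)=3, p(4)=5, p(5)=7, p(6)=11, p(7)=15, p(8)=22, p(9)=30, p(10)=42, p(11)=56, p(12)=77, p(13)=101, p(14)=135, p(15)=176, p(16)=231, p(17)=297, p(18)=385, p(19)=490, p(20)=627, p(21)=792, p(22)=1002, p(23)=1255, p(24)=1575, p(25)=1958, p(26)=2436, p(27)=3010, p(28)=3718, p(29)=4565, p(30)=5604, p(31)=6842, p(32)=8349, p(33)=10143, p(34)=12310, p(35)=14883, p(36)=17977, p(37)=21637, p(38)=26015, p(39)=31185, p(40)=37338, p(41)=44583, p(42)=53174, p(43)=63261, p(44)=75175, p(45)=89134, p(46)=105558, p(47)=124754, p(48)=147273, p(49)=173525, p(50)=204226, p(51)=239943, p(52)=281589, p(53)=329931, p(54)=386155, p(55)=451276, p(56)=526823, p(57)=614154, p(58)=715220, p(59)=831820, p(60)=966467, p(61)=1121505, p(62)=1300156, p(63)=1505499, p(64)=1741630, p(65)=2012558, p(66)=2323520, p(67)=2679689, p(68)=3087735, p(69)=3554345, p(70)=4087968, p(71)=4697205, p(72)=5392783, p(73)=6185689, p(74)=7089500, p(75)=8118264, p(76)=9289091, p(77)=10619863, p(78)=12132164, p(79)=13848650, p(80)=15796476, p(81)=18004327, p(82)=20506255, p(83)=23338469, p(84)=26543660, p(85)=30167357, p(86)=34262962, p(87)=38887673, p(88)=44108109, p(89)=49995925, p(90)=56634173, p(91)=64112359, p(92)=72533807, p(93)=82010177, p(94)=92669720, p(95)=104651419, p(96)=118114304, p(97)=133230930, p(98)=150198136, p(99)=169229875, p(100)=190569292, p(101)=214481126, p(102)=241265379, p(103)=271248950, p(104)=304801365, p(105)=342325709, p(106)=384276336, p(107)=431149389, p(108)=483502844, p(109)=541946240, p(110)=607163746, p(111)=679903203, p(112)=761002156, p(113)=851376628, p(114)=952050665, p(115)=1064144451, p(116)=1188908248, p(117)=1327710076, p(118)=1482074143, p(119)=1653668665, p(120)=1844349560, p(121)=2056148051, p(122)=2291320912, p(123)=2552338241, p(124)=2841940500, p(125)=3163127352, p(126)=3519222692, p(127)=3913864295, p(128)=4351078600, p(129)=4835271870, p(130)=5371315400, p(131)=5964539504, p(132)=6620830889, p(133)=7346629512, p(134)=8149040695, p(135)=9035836076, p(136)=10015581680, p(137)=11097645016, p(138)=12292341831, p(139)=13610949895, p(140)=15065878135, p(141)=16670689208, p(142)=18440293320, p(143)=20390982757, p(144)=22540654445, p(145)=24908858009, p(146)=27517052599, p(147)=30388671978, p(148)=33549419497, p(149)=37027355200, p(150)=40853235313, p(151)=45060624582, p(152)=49686288421, p(153)=54770336324, p(154)=60356673280, p(155)=66493182097, p(156)=73232243759.
Final step: p(157) = p(156) + p(155) - p(152) - p(150) + p(145) + p(142) - p(135) - p(131) + p(122) + p(117) - p(106) - p(100) + p(87) + p(80) - p(65) - p(57) + p(40) + p(31) - p(12) - p(2)
= 73232243759 + 66493182097 - 49686288421 - 40853235313 + 24908858009 + 18440293320 - 9035836076 - 5964539504 + 2291320912 + 1327710076 - 384276336 - 190569292 + 38887673 + 15796476 - 2012558 - 614154 + 37338 + 6842 - 77 - 2
= 80630964769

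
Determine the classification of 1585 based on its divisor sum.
deficient

Proper divisors of 1585: sum = 1 + 5 + 317 = 323
Since 323 < 1585, 1585 is deficient.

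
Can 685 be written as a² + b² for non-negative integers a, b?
3² + 26² (a=3, b=26)

Factorization: 685 = 5 × 137
By Fermat: n is sum of two squares iff every prime p ≡ 3 (mod 4) appears to even power.
All primes ≡ 3 (mod 4) appear to even power.
Search a = 0, 1, 2, … for 685 - a² a perfect square: first hit at a = 3: 685 - 9 = 676 = 26².
685 = 3² + 26² = 9 + 676 ✓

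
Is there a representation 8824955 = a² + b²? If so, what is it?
Not possible

Factorization: 8824955 = 5 × 17 × 47^3
By Fermat: n is sum of two squares iff every prime p ≡ 3 (mod 4) appears to even power.
Prime(s) ≡ 3 (mod 4) with odd exponent: [(47, 3)]
Therefore 8824955 cannot be expressed as a² + b².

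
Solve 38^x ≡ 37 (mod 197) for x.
24

Baby-step giant-step with step n = ⌈√197⌉ = 15.
Baby steps 38^j mod 197 (j:value) for j=0..14: 0:1, 1:38, 2:65, 3:106, 4:88, 5:192, 6:7, 7:69, 8:61, 9:151, 10:25, 11:162, 12:49, 13:89, 14:33.
Giant-step multiplier: 38^(-15) ≡ 38^(196-15) = 38^181 ≡ 52 (mod 197).
Giant steps γ_i = 37·52^i mod 197: γ_0=37, γ_1=151 (in table at j=9).
x = i·n + j = 1·15 + 9 = 24.
Check: 38^24 ≡ 37 (mod 197).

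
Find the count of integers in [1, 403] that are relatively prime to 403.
360

403 = 13 × 31
φ(n) = n × ∏(1 - 1/p) for each prime p dividing n
φ(403) = 403 × (1 - 1/13) × (1 - 1/31) = 360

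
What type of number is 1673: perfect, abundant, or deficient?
deficient

Proper divisors of 1673: sum = 1 + 7 + 239 = 247
Since 247 < 1673, 1673 is deficient.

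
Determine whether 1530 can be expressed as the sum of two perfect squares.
3² + 39² (a=3, b=39)

Factorization: 1530 = 2 × 3^2 × 5 × 17
By Fermat: n is sum of two squares iff every prime p ≡ 3 (mod 4) appears to even power.
All primes ≡ 3 (mod 4) appear to even power.
Search a = 0, 1, 2, … for 1530 - a² a perfect square: first hit at a = 3: 1530 - 9 = 1521 = 39².
1530 = 3² + 39² = 9 + 1521 ✓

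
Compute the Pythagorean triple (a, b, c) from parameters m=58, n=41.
(1683, 4756, 5045)

Euclid's formula: a = m² - n², b = 2mn, c = m² + n²
m = 58, n = 41
a = 58² - 41² = 3364 - 1681 = 1683
b = 2 × 58 × 41 = 4756
c = 58² + 41² = 3364 + 1681 = 5045
Verification: 1683² + 4756² = 2832489 + 22619536 = 25452025 = 5045² ✓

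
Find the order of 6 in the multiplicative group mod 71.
35

71 is prime, so ord(6) divides φ(71) = 70.
Divisors of 70: 1, 2, 5, 7, 10, 14, 35, 70.
Repeated squaring: 6^1 ≡ 6, 6^2 ≡ 36, 6^4 ≡ 18, 6^8 ≡ 40, 6^16 ≡ 38, 6^32 ≡ 24, 6^64 ≡ 8 (mod 71).
Test 6^d mod 71 for each divisor d in increasing order:
6^1 ≡ 6
6^2 ≡ 36
6^5 = 6^4·6^1 ≡ 37
6^7 = 6^4·6^2·6^1 ≡ 54
6^10 = 6^8·6^2 ≡ 20
6^14 = 6^8·6^4·6^2 ≡ 5
6^35 = 6^32·6^2·6^1 ≡ 1  ← first divisor giving 1
The order is 35.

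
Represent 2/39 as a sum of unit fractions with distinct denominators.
1/20 + 1/780

Greedy algorithm:
2/39: ceiling(39/2) = 20, use 1/20
1/780: ceiling(780/1) = 780, use 1/780
Result: 2/39 = 1/20 + 1/780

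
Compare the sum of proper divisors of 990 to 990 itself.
abundant

Proper divisors of 990: sum = 1 + 2 + 3 + 5 + 6 + 9 + 10 + 11 + ... + 165 + 198 + 330 + 495 (23 divisors) = 1818
Since 1818 > 990, 990 is abundant.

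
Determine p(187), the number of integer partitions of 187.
1280011042268

p(n) counts ways to write n as a sum of positive integers (order ignored).
Euler's pentagonal recurrence: p(k) = p(k-1) + p(k-2) - p(k-5) - p(k-7) + p(k-12) + p(k-15) - ... (offsets j(3j∓1)/2, signs ++--, p(0)=1, p(<0)=0).
DP table for k = 0..186: p(0)=1, p(1)=1, p(2)=2, p(3)=3, p(4)=5, p(5)=7, p(6)=11, p(7)=15, p(8)=22, p(9)=30, p(10)=42, p(11)=56, p(12)=77, p(13)=101, p(14)=135, p(15)=176, p(16)=231, p(17)=297, p(18)=385, p(19)=490, p(20)=627, p(21)=792, p(22)=1002, p(23)=1255, p(24)=1575, p(25)=1958, p(26)=2436, p(27)=3010, p(28)=3718, p(29)=4565, p(30)=5604, p(31)=6842, p(32)=8349, p(33)=10143, p(34)=12310, p(35)=14883, p(36)=17977, p(37)=21637, p(38)=26015, p(39)=31185, p(40)=37338, p(41)=44583, p(42)=53174, p(43)=63261, p(44)=75175, p(45)=89134, p(46)=105558, p(47)=124754, p(48)=147273, p(49)=173525, p(50)=204226, p(51)=239943, p(52)=281589, p(53)=329931, p(54)=386155, p(55)=451276, p(56)=526823, p(57)=614154, p(58)=715220, p(59)=831820, p(60)=966467, p(61)=1121505, p(62)=1300156, p(63)=1505499, p(64)=1741630, p(65)=2012558, p(66)=2323520, p(67)=2679689, p(68)=3087735, p(69)=3554345, p(70)=4087968, p(71)=4697205, p(72)=5392783, p(73)=6185689, p(74)=7089500, p(75)=8118264, p(76)=9289091, p(77)=10619863, p(78)=12132164, p(79)=13848650, p(80)=15796476, p(81)=18004327, p(82)=20506255, p(83)=23338469, p(84)=26543660, p(85)=30167357, p(86)=34262962, p(87)=38887673, p(88)=44108109, p(89)=49995925, p(90)=56634173, p(91)=64112359, p(92)=72533807, p(93)=82010177, p(94)=92669720, p(95)=104651419, p(96)=118114304, p(97)=133230930, p(98)=150198136, p(99)=169229875, p(100)=190569292, p(101)=214481126, p(102)=241265379, p(103)=271248950, p(104)=304801365, p(105)=342325709, p(106)=384276336, p(107)=431149389, p(108)=483502844, p(109)=541946240, p(110)=607163746, p(111)=679903203, p(112)=761002156, p(113)=851376628, p(114)=952050665, p(115)=1064144451, p(116)=1188908248, p(117)=1327710076, p(118)=1482074143, p(119)=1653668665, p(120)=1844349560, p(121)=2056148051, p(122)=2291320912, p(123)=2552338241, p(124)=2841940500, p(125)=3163127352, p(126)=3519222692, p(127)=3913864295, p(128)=4351078600, p(129)=4835271870, p(130)=5371315400, p(131)=5964539504, p(132)=6620830889, p(133)=7346629512, p(134)=8149040695, p(135)=9035836076, p(136)=10015581680, p(137)=11097645016, p(138)=12292341831, p(139)=13610949895, p(140)=15065878135, p(141)=16670689208, p(142)=18440293320, p(143)=20390982757, p(144)=22540654445, p(145)=24908858009, p(146)=27517052599, p(147)=30388671978, p(148)=33549419497, p(149)=37027355200, p(150)=40853235313, p(151)=45060624582, p(152)=49686288421, p(153)=54770336324, p(154)=60356673280, p(155)=66493182097, p(156)=73232243759, p(157)=80630964769, p(158)=88751778802, p(159)=97662728555, p(160)=107438159466, p(161)=118159068427, p(162)=129913904637, p(163)=142798995930, p(164)=156919475295, p(165)=172389800255, p(166)=189334822579, p(167)=207890420102, p(168)=228204732751, p(169)=250438925115, p(170)=274768617130, p(171)=301384802048, p(172)=330495499613, p(173)=362326859895, p(174)=397125074750, p(175)=435157697830, p(176)=476715857290, p(177)=522115831195, p(178)=571701605655, p(179)=625846753120, p(180)=684957390936, p(181)=749474411781, p(182)=819876908323, p(183)=896684817527, p(184)=980462880430, p(185)=1071823774337, p(186)=1171432692373.
Final step: p(187) = p(186) + p(185) - p(182) - p(180) + p(175) + p(172) - p(165) - p(161) + p(152) + p(147) - p(136) - p(130) + p(117) + p(110) - p(95) - p(87) + p(70) + p(61) - p(42) - p(32) + p(11) + p(0)
= 1171432692373 + 1071823774337 - 819876908323 - 684957390936 + 435157697830 + 330495499613 - 172389800255 - 118159068427 + 49686288421 + 30388671978 - 10015581680 - 5371315400 + 1327710076 + 607163746 - 104651419 - 38887673 + 4087968 + 1121505 - 53174 - 8349 + 56 + 1
= 1280011042268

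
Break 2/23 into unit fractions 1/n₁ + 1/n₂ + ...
1/12 + 1/276

Greedy algorithm:
2/23: ceiling(23/2) = 12, use 1/12
1/276: ceiling(276/1) = 276, use 1/276
Result: 2/23 = 1/12 + 1/276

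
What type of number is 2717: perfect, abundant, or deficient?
deficient

Proper divisors of 2717: sum = 1 + 11 + 13 + 19 + 143 + 209 + 247 = 643
Since 643 < 2717, 2717 is deficient.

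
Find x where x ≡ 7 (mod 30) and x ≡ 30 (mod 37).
67

Using Chinese Remainder Theorem:
M = 30 × 37 = 1110
M1 = 37, M2 = 30
y1 = 37^(-1) mod 30 = 13
y2 = 30^(-1) mod 37 = 21
x = (7×37×13 + 30×30×21) mod 1110 = 67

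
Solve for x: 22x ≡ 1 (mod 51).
7

gcd(22, 51) = 1, so the inverse exists.
Extended Euclidean algorithm on (51, 22):
51 = 2 × 22 + 7  ⟹  7 = (1)·51 + (-2)·22
22 = 3 × 7 + 1  ⟹  1 = (-3)·51 + (7)·22
So (7)·22 ≡ 1 (mod 51), i.e. 22^(-1) ≡ 7 (mod 51).
Check: 22 × 7 = 154 ≡ 1 (mod 51)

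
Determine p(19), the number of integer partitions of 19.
490

p(n) counts ways to write n as a sum of positive integers (order ignored).
Euler's pentagonal recurrence: p(k) = p(k-1) + p(k-2) - p(k-5) - p(k-7) + p(k-12) + p(k-15) - ... (offsets j(3j∓1)/2, signs ++--, p(0)=1, p(<0)=0).
DP table for k = 0..18: p(0)=1, p(1)=1, p(2)=2, p(3)=3, p(4)=5, p(5)=7, p(6)=11, p(7)=15, p(8)=22, p(9)=30, p(10)=42, p(11)=56, p(12)=77, p(13)=101, p(14)=135, p(15)=176, p(16)=231, p(17)=297, p(18)=385.
Final step: p(19) = p(18) + p(17) - p(14) - p(12) + p(7) + p(4)
= 385 + 297 - 135 - 77 + 15 + 5
= 490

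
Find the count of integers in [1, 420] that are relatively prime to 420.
96

420 = 2^2 × 3 × 5 × 7
φ(n) = n × ∏(1 - 1/p) for each prime p dividing n
φ(420) = 420 × (1 - 1/2) × (1 - 1/3) × (1 - 1/5) × (1 - 1/7) = 96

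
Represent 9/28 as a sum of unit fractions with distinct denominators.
1/4 + 1/14

Greedy algorithm:
9/28: ceiling(28/9) = 4, use 1/4
1/14: ceiling(14/1) = 14, use 1/14
Result: 9/28 = 1/4 + 1/14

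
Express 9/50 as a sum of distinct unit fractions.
1/6 + 1/75

Greedy algorithm:
9/50: ceiling(50/9) = 6, use 1/6
1/75: ceiling(75/1) = 75, use 1/75
Result: 9/50 = 1/6 + 1/75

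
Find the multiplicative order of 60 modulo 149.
148

149 is prime, so ord(60) divides φ(149) = 148.
Divisors of 148: 1, 2, 4, 37, 74, 148.
Repeated squaring: 60^1 ≡ 60, 60^2 ≡ 24, 60^4 ≡ 129, 60^8 ≡ 102, 60^16 ≡ 123, 60^32 ≡ 80, 60^64 ≡ 142, 60^128 ≡ 49 (mod 149).
Test 60^d mod 149 for each divisor d in increasing order:
60^1 ≡ 60
60^2 ≡ 24
60^4 ≡ 129
60^37 = 60^32·60^4·60^1 ≡ 105
60^74 = 60^64·60^8·60^2 ≡ 148
60^148 = 60^128·60^16·60^4 ≡ 1  ← first divisor giving 1
The order is 148.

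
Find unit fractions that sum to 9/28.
1/4 + 1/14

Greedy algorithm:
9/28: ceiling(28/9) = 4, use 1/4
1/14: ceiling(14/1) = 14, use 1/14
Result: 9/28 = 1/4 + 1/14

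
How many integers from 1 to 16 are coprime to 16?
8

16 = 2^4
φ(n) = n × ∏(1 - 1/p) for each prime p dividing n
φ(16) = 16 × (1 - 1/2) = 8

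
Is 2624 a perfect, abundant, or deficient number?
abundant

Proper divisors of 2624: sum = 1 + 2 + 4 + 8 + 16 + 32 + 41 + 64 + 82 + 164 + 328 + 656 + 1312 = 2710
Since 2710 > 2624, 2624 is abundant.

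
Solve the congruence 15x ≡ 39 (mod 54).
x ≡ 17 (mod 18)

gcd(15, 54) = 3, which divides 39, so solutions exist.
Divide through by 3: 5x ≡ 13 (mod 18).
Find 5^(-1) mod 18 by the extended Euclidean algorithm:
18 = 3 × 5 + 3  ⟹  3 = (1)·18 + (-3)·5
5 = 1 × 3 + 2  ⟹  2 = (-1)·18 + (4)·5
3 = 1 × 2 + 1  ⟹  1 = (2)·18 + (-7)·5
So (-7)·5 ≡ 1 (mod 18), i.e. 5^(-1) ≡ -7 ≡ 11 (mod 18).
x ≡ 11 × 13 = 143 ≡ 17 (mod 18).
Check: 15 × 17 = 255 ≡ 39 (mod 54).
x ≡ 17 (mod 18), giving 3 solutions mod 54.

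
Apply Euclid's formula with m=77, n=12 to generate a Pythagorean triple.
(5785, 1848, 6073)

Euclid's formula: a = m² - n², b = 2mn, c = m² + n²
m = 77, n = 12
a = 77² - 12² = 5929 - 144 = 5785
b = 2 × 77 × 12 = 1848
c = 77² + 12² = 5929 + 144 = 6073
Verification: 5785² + 1848² = 33466225 + 3415104 = 36881329 = 6073² ✓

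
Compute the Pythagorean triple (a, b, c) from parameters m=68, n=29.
(3783, 3944, 5465)

Euclid's formula: a = m² - n², b = 2mn, c = m² + n²
m = 68, n = 29
a = 68² - 29² = 4624 - 841 = 3783
b = 2 × 68 × 29 = 3944
c = 68² + 29² = 4624 + 841 = 5465
Verification: 3783² + 3944² = 14311089 + 15555136 = 29866225 = 5465² ✓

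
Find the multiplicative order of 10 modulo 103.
34

103 is prime, so ord(10) divides φ(103) = 102.
Divisors of 102: 1, 2, 3, 6, 17, 34, 51, 102.
Repeated squaring: 10^1 ≡ 10, 10^2 ≡ 100, 10^4 ≡ 9, 10^8 ≡ 81, 10^16 ≡ 72, 10^32 ≡ 34, 10^64 ≡ 23 (mod 103).
Test 10^d mod 103 for each divisor d in increasing order:
10^1 ≡ 10
10^2 ≡ 100
10^3 = 10^2·10^1 ≡ 73
10^6 = 10^4·10^2 ≡ 76
10^17 = 10^16·10^1 ≡ 102
10^34 = 10^32·10^2 ≡ 1  ← first divisor giving 1
The order is 34.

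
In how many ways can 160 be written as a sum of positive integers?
107438159466

p(n) counts ways to write n as a sum of positive integers (order ignored).
Euler's pentagonal recurrence: p(k) = p(k-1) + p(k-2) - p(k-5) - p(k-7) + p(k-12) + p(k-15) - ... (offsets j(3j∓1)/2, signs ++--, p(0)=1, p(<0)=0).
DP table for k = 0..159: p(0)=1, p(1)=1, p(2)=2, p(3)=3, p(4)=5, p(5)=7, p(6)=11, p(7)=15, p(8)=22, p(9)=30, p(10)=42, p(11)=56, p(12)=77, p(13)=101, p(14)=135, p(15)=176, p(16)=231, p(17)=297, p(18)=385, p(19)=490, p(20)=627, p(21)=792, p(22)=1002, p(23)=1255, p(24)=1575, p(25)=1958, p(26)=2436, p(27)=3010, p(28)=3718, p(29)=4565, p(30)=5604, p(31)=6842, p(32)=8349, p(33)=10143, p(34)=12310, p(35)=14883, p(36)=17977, p(37)=21637, p(38)=26015, p(39)=31185, p(40)=37338, p(41)=44583, p(42)=53174, p(43)=63261, p(44)=75175, p(45)=89134, p(46)=105558, p(47)=124754, p(48)=147273, p(49)=173525, p(50)=204226, p(51)=239943, p(52)=281589, p(53)=329931, p(54)=386155, p(55)=451276, p(56)=526823, p(57)=614154, p(58)=715220, p(59)=831820, p(60)=966467, p(61)=1121505, p(62)=1300156, p(63)=1505499, p(64)=1741630, p(65)=2012558, p(66)=2323520, p(67)=2679689, p(68)=3087735, p(69)=3554345, p(70)=4087968, p(71)=4697205, p(72)=5392783, p(73)=6185689, p(74)=7089500, p(75)=8118264, p(76)=9289091, p(77)=10619863, p(78)=12132164, p(79)=13848650, p(80)=15796476, p(81)=18004327, p(82)=20506255, p(83)=23338469, p(84)=26543660, p(85)=30167357, p(86)=34262962, p(87)=38887673, p(88)=44108109, p(89)=49995925, p(90)=56634173, p(91)=64112359, p(92)=72533807, p(93)=82010177, p(94)=92669720, p(95)=104651419, p(96)=118114304, p(97)=133230930, p(98)=150198136, p(99)=169229875, p(100)=190569292, p(101)=214481126, p(102)=241265379, p(103)=271248950, p(104)=304801365, p(105)=342325709, p(106)=384276336, p(107)=431149389, p(108)=483502844, p(109)=541946240, p(110)=607163746, p(111)=679903203, p(112)=761002156, p(113)=851376628, p(114)=952050665, p(115)=1064144451, p(116)=1188908248, p(117)=1327710076, p(118)=1482074143, p(119)=1653668665, p(120)=1844349560, p(121)=2056148051, p(122)=2291320912, p(123)=2552338241, p(124)=2841940500, p(125)=3163127352, p(126)=3519222692, p(127)=3913864295, p(128)=4351078600, p(129)=4835271870, p(130)=5371315400, p(131)=5964539504, p(132)=6620830889, p(133)=7346629512, p(134)=8149040695, p(135)=9035836076, p(136)=10015581680, p(137)=11097645016, p(138)=12292341831, p(139)=13610949895, p(140)=15065878135, p(141)=16670689208, p(142)=18440293320, p(143)=20390982757, p(144)=22540654445, p(145)=24908858009, p(146)=27517052599, p(147)=30388671978, p(148)=33549419497, p(149)=37027355200, p(150)=40853235313, p(151)=45060624582, p(152)=49686288421, p(153)=54770336324, p(154)=60356673280, p(155)=66493182097, p(156)=73232243759, p(157)=80630964769, p(158)=88751778802, p(159)=97662728555.
Final step: p(160) = p(159) + p(158) - p(155) - p(153) + p(148) + p(145) - p(138) - p(134) + p(125) + p(120) - p(109) - p(103) + p(90) + p(83) - p(68) - p(60) + p(43) + p(34) - p(15) - p(5)
= 97662728555 + 88751778802 - 66493182097 - 54770336324 + 33549419497 + 24908858009 - 12292341831 - 8149040695 + 3163127352 + 1844349560 - 541946240 - 271248950 + 56634173 + 23338469 - 3087735 - 966467 + 63261 + 12310 - 176 - 7
= 107438159466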